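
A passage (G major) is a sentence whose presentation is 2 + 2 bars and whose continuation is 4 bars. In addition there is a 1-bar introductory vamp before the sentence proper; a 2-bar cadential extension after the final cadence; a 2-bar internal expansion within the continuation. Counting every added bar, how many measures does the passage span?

Basic sentence: 2 + 2 + 4 = 8 bars.
8 (basic form) + 1 (introduction) + 2 (cadential extension) + 2 (internal expansion) = 13.

13 measures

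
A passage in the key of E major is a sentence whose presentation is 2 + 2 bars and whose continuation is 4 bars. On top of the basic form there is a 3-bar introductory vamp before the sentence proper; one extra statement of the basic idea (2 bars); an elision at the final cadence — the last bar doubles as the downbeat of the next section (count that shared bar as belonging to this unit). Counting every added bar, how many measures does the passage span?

13 measures

Basic sentence: 2 + 2 + 4 = 8 bars.
8 (basic form) + 3 (introduction) + 2 (extra statement) = 13.
The elision shares a bar with the next section but does not change this unit's count.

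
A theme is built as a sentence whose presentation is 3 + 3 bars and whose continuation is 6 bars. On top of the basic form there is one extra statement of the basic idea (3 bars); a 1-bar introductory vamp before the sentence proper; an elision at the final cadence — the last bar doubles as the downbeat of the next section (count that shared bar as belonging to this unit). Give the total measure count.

Basic sentence: 3 + 3 + 6 = 12 bars.
12 (basic form) + 3 (extra statement) + 1 (introduction) = 16.
The elision shares a bar with the next section but does not change this unit's count.

16 measures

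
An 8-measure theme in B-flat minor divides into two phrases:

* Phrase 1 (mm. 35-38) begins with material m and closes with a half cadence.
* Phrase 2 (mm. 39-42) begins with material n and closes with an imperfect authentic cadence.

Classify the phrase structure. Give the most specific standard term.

contrasting period

Phrase 1 ends with a half cadence (weaker) and phrase 2 with an imperfect authentic cadence (stronger): antecedent + consequent = a period.
The two phrases open with different material (m / n), so the period is contrasting.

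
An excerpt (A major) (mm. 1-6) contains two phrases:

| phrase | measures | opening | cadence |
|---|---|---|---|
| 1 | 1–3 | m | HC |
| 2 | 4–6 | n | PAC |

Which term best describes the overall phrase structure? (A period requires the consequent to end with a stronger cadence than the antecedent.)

contrasting period

Phrase 1 ends with a half cadence (weaker) and phrase 2 with a perfect authentic cadence (stronger): antecedent + consequent = a period.
The two phrases open with different material (m / n), so the period is contrasting.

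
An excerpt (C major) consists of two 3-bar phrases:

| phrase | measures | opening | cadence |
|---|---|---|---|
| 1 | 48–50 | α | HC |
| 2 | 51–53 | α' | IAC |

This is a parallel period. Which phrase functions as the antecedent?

phrase 1

The phrase ending with the weaker cadence (half cadence) is the antecedent; the one ending more conclusively (imperfect authentic cadence) is the consequent. The antecedent is phrase 1.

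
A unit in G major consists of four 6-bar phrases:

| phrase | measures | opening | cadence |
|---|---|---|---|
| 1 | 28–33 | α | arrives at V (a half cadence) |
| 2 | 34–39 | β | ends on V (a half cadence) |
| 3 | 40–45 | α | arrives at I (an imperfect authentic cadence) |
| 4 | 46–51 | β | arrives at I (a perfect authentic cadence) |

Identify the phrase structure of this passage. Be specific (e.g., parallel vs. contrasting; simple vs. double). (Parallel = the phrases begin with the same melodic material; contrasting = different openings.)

parallel double period

Four phrases in two halves: the first half (mm. 28–39) ends with a half cadence, the second (mm. 40–51) with a perfect authentic cadence — a large antecedent–consequent pair, i.e. a double period.
Phrase 3 begins with the same material as phrase 1, making it parallel.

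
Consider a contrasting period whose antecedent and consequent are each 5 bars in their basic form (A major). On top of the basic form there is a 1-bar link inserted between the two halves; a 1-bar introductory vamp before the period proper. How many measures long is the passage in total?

Basic contrasting period: 5 + 5 = 10 bars.
10 (basic form) + 1 (link) + 1 (introduction) = 12.

12 measures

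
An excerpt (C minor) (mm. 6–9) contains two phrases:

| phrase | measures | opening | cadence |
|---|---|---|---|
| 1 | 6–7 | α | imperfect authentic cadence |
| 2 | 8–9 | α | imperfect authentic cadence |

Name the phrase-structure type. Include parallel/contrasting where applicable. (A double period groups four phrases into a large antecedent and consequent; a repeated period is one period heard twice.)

repeated phrase

Both phrases have the same opening (α) and the same cadence (imperfect authentic cadence): the second is a restatement, not a consequent, so this is a repeated phrase rather than a period.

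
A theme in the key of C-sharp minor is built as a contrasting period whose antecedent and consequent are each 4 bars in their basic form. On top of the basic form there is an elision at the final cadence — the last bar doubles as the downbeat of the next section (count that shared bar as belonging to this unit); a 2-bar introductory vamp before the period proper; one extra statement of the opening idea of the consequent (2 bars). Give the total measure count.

Basic contrasting period: 4 + 4 = 8 bars.
8 (basic form) + 2 (introduction) + 2 (extra statement) = 12.
The elision shares a bar with the next section but does not change this unit's count.

12 measures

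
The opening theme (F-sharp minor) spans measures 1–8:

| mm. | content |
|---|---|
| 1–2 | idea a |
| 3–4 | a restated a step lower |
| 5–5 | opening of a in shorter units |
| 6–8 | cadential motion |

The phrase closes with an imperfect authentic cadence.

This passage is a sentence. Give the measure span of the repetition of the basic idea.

The presentation of a sentence is the basic idea (mm. 1-2) plus its repetition (bars 3-4); the repetition of the basic idea is therefore measures 3–4.

measures 3–4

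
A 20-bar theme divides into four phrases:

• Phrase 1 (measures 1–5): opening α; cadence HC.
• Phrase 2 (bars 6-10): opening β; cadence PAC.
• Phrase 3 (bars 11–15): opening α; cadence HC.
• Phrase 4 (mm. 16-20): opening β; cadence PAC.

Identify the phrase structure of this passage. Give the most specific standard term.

repeated period

The cadence pattern HC–PAC–HC–PAC is weak–strong twice, and phrases 3–4 restate phrases 1–2: a period heard twice, not a double period (which would end weakly at phrase 2).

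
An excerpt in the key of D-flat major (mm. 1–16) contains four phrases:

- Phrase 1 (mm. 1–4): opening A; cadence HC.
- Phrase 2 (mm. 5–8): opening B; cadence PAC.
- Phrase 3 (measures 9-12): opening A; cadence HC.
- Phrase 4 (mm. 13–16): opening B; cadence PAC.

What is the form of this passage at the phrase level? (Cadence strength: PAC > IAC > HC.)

repeated period

The cadence pattern HC–PAC–HC–PAC is weak–strong twice, and phrases 3–4 restate phrases 1–2: a period heard twice, not a double period (which would end weakly at phrase 2).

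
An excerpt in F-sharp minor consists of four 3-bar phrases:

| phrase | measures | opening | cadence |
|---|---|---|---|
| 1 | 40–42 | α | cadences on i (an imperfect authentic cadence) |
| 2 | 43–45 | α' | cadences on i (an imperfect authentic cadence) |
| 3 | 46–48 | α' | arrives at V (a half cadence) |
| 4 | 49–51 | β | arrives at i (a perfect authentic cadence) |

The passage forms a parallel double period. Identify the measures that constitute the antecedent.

In a double period the four phrases pair into a large antecedent (phrases 1–2, ending imperfect authentic cadence) and a large consequent (phrases 3–4, ending perfect authentic cadence). The antecedent spans mm. 40–45.

measures 40–45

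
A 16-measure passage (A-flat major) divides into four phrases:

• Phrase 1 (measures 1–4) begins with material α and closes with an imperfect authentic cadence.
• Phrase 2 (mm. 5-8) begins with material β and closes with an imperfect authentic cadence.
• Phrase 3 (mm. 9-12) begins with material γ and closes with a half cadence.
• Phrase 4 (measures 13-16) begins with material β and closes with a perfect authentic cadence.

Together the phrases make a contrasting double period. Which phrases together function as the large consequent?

phrases 3 and 4

In a double period the first pair of phrases (ending imperfect authentic cadence) is the large antecedent and the second pair (ending perfect authentic cadence) is the large consequent; the consequent is phrases 3 and 4.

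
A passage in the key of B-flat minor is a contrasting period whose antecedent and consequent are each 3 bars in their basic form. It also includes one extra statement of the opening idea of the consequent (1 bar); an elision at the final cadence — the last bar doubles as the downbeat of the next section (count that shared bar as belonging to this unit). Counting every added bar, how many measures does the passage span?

Basic contrasting period: 3 + 3 = 6 bars.
6 (basic form) + 1 (extra statement) = 7.
The elision shares a bar with the next section but does not change this unit's count.

7 measures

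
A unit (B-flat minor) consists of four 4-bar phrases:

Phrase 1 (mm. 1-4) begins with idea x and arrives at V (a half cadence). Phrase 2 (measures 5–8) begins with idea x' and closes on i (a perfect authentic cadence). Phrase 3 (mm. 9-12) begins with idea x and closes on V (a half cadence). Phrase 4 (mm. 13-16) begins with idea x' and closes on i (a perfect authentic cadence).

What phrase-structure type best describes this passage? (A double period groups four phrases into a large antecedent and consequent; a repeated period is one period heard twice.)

repeated period

The cadence pattern HC–PAC–HC–PAC is weak–strong twice, and phrases 3–4 restate phrases 1–2: a period heard twice, not a double period (which would end weakly at phrase 2).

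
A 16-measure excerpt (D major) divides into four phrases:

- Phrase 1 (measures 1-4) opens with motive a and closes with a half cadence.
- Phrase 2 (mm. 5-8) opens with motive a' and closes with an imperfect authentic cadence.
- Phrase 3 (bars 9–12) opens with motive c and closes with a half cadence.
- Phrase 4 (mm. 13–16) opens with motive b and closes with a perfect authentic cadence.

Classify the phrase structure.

Four phrases in two halves: the first half (mm. 1–8) ends with an imperfect authentic cadence, the second (measures 9–16) with a perfect authentic cadence — a large antecedent–consequent pair, i.e. a double period.
Phrase 3 begins with different material from phrase 1, making it contrasting.

contrasting double period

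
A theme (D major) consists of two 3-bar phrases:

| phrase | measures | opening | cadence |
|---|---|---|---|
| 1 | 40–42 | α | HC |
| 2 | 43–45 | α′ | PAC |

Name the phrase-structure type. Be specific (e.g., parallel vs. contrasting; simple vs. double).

Phrase 1 ends with a half cadence (weaker) and phrase 2 with a perfect authentic cadence (stronger): antecedent + consequent = a period.
The two phrases open with the same material (α / α′), so the period is parallel.

parallel period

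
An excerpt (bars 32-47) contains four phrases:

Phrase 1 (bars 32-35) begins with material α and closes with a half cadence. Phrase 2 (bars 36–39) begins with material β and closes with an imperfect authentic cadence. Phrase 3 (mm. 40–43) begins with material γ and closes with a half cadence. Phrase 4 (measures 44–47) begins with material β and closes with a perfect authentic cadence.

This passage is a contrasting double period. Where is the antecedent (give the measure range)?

measures 32–39

In a double period the four phrases pair into a large antecedent (phrases 1–2, ending imperfect authentic cadence) and a large consequent (phrases 3–4, ending perfect authentic cadence). The antecedent spans measures 32-39.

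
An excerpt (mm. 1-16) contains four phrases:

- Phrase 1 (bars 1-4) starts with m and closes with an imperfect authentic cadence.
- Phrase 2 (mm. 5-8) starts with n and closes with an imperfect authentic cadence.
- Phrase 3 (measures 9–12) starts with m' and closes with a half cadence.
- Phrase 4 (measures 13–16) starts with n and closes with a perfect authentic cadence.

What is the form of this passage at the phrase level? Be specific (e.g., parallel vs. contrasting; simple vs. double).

Four phrases in two halves: the first half (measures 1-8) ends with an imperfect authentic cadence, the second (mm. 9–16) with a perfect authentic cadence — a large antecedent–consequent pair, i.e. a double period.
Phrase 3 begins with the same material as phrase 1, making it parallel.

parallel double period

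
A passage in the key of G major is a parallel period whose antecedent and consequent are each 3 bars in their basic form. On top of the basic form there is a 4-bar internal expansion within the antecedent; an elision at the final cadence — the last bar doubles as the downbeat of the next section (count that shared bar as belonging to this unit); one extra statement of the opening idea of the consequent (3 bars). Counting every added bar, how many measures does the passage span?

13 measures

Basic parallel period: 3 + 3 = 6 bars.
6 (basic form) + 4 (internal expansion) + 3 (extra statement) = 13.
The elision shares a bar with the next section but does not change this unit's count.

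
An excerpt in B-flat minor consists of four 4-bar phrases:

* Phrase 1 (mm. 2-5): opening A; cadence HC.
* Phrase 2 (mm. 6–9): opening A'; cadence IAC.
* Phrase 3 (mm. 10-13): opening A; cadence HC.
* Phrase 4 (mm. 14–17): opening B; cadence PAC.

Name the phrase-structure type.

parallel double period

Four phrases in two halves: the first half (measures 2-9) ends with an imperfect authentic cadence, the second (mm. 10–17) with a perfect authentic cadence — a large antecedent–consequent pair, i.e. a double period.
Phrase 3 begins with the same material as phrase 1, making it parallel.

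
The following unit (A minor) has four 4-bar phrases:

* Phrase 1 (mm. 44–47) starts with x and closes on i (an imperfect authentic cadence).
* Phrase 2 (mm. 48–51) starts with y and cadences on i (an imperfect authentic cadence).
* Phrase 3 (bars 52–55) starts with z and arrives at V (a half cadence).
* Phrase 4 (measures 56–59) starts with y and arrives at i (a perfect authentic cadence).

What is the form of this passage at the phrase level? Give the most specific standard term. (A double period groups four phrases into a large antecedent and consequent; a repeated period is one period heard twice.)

Four phrases in two halves: the first half (mm. 44-51) ends with an imperfect authentic cadence, the second (bars 52-59) with a perfect authentic cadence — a large antecedent–consequent pair, i.e. a double period.
Phrase 3 begins with different material from phrase 1, making it contrasting.

contrasting double period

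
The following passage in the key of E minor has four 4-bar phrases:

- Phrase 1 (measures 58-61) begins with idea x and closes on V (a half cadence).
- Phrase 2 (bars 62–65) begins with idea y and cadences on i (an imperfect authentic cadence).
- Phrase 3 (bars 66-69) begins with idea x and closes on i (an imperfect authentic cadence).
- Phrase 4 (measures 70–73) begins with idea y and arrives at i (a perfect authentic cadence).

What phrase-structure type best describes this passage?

parallel double period

Four phrases in two halves: the first half (mm. 58-65) ends with an imperfect authentic cadence, the second (mm. 66–73) with a perfect authentic cadence — a large antecedent–consequent pair, i.e. a double period.
Phrase 3 begins with the same material as phrase 1, making it parallel.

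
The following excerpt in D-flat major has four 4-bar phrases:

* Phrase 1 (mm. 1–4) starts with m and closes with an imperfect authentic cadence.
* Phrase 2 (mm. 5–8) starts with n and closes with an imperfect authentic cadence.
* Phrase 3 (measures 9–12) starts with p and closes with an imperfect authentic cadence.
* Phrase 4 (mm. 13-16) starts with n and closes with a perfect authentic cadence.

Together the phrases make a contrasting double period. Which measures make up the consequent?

measures 9–16

In a double period the first pair of phrases (ending imperfect authentic cadence) is the large antecedent and the second pair (ending perfect authentic cadence) is the large consequent; the consequent is measures 9–16.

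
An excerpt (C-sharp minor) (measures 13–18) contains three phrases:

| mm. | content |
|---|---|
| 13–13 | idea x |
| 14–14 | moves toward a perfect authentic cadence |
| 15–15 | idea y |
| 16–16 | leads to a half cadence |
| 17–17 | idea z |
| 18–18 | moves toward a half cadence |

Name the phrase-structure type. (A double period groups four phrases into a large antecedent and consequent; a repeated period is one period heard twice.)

phrase group

The final phrase closes with a half cadence, which is not stronger than the preceding half cadence; the 3 phrases lack an overall antecedent–consequent design and so form a phrase group.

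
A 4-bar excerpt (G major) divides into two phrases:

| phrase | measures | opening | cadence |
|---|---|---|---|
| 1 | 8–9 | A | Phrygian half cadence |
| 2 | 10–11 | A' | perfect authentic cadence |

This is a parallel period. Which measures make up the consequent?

measures 10–11

The phrase ending with the weaker cadence (Phrygian half cadence) is the antecedent; the one ending more conclusively (perfect authentic cadence) is the consequent. The consequent is measures 10–11.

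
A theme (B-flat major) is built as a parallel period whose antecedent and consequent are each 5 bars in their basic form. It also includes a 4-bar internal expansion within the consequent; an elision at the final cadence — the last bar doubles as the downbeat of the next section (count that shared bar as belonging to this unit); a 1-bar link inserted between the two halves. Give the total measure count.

Basic parallel period: 5 + 5 = 10 bars.
10 (basic form) + 4 (internal expansion) + 1 (link) = 15.
The elision shares a bar with the next section but does not change this unit's count.

15 measures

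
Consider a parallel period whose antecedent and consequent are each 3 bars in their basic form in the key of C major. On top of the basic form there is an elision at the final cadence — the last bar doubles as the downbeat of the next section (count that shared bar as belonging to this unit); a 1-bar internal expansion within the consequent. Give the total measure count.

7 measures

Basic parallel period: 3 + 3 = 6 bars.
6 (basic form) + 1 (internal expansion) = 7.
The elision shares a bar with the next section but does not change this unit's count.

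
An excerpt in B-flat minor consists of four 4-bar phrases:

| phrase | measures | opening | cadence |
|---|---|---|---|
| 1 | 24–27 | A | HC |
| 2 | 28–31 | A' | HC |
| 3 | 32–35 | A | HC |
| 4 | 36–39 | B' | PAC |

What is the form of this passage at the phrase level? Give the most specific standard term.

parallel double period

Four phrases in two halves: the first half (measures 24-31) ends with a half cadence, the second (mm. 32-39) with a perfect authentic cadence — a large antecedent–consequent pair, i.e. a double period.
Phrase 3 begins with the same material as phrase 1, making it parallel.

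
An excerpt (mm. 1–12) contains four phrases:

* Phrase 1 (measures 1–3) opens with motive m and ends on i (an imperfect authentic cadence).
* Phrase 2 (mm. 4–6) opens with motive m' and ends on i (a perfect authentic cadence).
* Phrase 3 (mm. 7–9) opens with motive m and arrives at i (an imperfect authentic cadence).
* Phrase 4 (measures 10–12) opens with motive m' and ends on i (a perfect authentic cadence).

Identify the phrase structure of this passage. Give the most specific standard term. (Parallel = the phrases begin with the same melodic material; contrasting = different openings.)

repeated period

The cadence pattern IAC–PAC–IAC–PAC is weak–strong twice, and phrases 3–4 restate phrases 1–2: a period heard twice, not a double period (which would end weakly at phrase 2).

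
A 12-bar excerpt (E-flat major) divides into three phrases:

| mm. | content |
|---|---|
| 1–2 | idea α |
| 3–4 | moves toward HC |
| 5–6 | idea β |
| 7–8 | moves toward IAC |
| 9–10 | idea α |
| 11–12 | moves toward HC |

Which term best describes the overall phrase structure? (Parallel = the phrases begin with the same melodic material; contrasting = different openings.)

The final phrase closes with a half cadence, which is not stronger than the preceding imperfect authentic cadence; the 3 phrases lack an overall antecedent–consequent design and so form a phrase group.

phrase group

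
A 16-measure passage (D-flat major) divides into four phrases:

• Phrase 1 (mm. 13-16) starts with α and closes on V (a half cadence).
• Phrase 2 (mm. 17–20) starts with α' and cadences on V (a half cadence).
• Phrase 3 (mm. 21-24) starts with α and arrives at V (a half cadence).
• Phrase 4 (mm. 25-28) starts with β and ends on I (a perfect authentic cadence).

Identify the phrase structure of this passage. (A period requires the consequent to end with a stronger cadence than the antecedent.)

Four phrases in two halves: the first half (measures 13–20) ends with a half cadence, the second (bars 21–28) with a perfect authentic cadence — a large antecedent–consequent pair, i.e. a double period.
Phrase 3 begins with the same material as phrase 1, making it parallel.

parallel double period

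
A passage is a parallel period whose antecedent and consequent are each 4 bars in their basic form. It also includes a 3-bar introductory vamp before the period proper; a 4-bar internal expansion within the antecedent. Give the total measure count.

Basic parallel period: 4 + 4 = 8 bars.
8 (basic form) + 3 (introduction) + 4 (internal expansion) = 15.

15 measures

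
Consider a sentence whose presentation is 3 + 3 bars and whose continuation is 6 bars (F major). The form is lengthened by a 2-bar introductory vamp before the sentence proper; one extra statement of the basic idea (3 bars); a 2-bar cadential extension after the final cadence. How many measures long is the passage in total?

Basic sentence: 3 + 3 + 6 = 12 bars.
12 (basic form) + 2 (introduction) + 3 (extra statement) + 2 (cadential extension) = 19.

19 measures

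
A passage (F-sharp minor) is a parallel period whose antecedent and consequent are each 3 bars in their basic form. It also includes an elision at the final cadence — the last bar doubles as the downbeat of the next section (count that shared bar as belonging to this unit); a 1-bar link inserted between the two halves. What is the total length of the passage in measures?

7 measures

Basic parallel period: 3 + 3 = 6 bars.
6 (basic form) + 1 (link) = 7.
The elision shares a bar with the next section but does not change this unit's count.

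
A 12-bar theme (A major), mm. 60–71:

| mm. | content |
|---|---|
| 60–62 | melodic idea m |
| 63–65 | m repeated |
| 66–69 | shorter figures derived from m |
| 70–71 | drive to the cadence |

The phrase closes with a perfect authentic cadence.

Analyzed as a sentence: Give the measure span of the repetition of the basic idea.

The presentation of a sentence is the basic idea (mm. 60–62) plus its repetition (bars 63–65); the repetition of the basic idea is therefore mm. 63–65.

measures 63–65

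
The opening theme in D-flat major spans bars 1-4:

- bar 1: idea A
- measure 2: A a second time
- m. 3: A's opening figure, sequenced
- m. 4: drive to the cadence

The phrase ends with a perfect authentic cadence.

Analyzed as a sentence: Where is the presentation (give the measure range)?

The presentation of a sentence is the basic idea (bar 1) plus its repetition (m. 2); the presentation is therefore mm. 1–2.

measures 1–2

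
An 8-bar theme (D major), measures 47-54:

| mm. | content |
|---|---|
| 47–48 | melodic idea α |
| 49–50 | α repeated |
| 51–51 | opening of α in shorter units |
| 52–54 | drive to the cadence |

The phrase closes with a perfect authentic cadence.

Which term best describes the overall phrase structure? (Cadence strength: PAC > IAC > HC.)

sentence

Basic idea (bars 47–48) + its repetition (bars 49-50) form the presentation; fragmentation and cadence (measures 51–54) form the continuation — the 8-bar whole is a sentence.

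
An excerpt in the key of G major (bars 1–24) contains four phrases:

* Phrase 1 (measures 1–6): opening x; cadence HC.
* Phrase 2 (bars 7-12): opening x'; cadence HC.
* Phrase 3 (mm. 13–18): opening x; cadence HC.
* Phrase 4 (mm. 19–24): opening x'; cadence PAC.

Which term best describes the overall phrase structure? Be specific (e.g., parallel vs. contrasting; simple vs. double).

Four phrases in two halves: the first half (measures 1–12) ends with a half cadence, the second (mm. 13–24) with a perfect authentic cadence — a large antecedent–consequent pair, i.e. a double period.
Phrase 3 begins with the same material as phrase 1, making it parallel.

parallel double period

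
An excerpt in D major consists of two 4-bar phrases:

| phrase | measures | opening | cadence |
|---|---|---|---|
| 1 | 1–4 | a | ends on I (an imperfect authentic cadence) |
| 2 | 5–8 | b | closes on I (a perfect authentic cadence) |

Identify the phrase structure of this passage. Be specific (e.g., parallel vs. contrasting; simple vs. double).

contrasting period

Phrase 1 ends with an imperfect authentic cadence (weaker) and phrase 2 with a perfect authentic cadence (stronger): antecedent + consequent = a period.
The two phrases open with different material (a / b), so the period is contrasting.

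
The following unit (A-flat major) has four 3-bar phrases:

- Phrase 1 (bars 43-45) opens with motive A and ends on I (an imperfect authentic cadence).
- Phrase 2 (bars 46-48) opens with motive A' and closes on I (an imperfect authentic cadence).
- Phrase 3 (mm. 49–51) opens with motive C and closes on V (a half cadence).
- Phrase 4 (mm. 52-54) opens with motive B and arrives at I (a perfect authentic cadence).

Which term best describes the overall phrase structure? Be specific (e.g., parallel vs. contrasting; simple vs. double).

contrasting double period

Four phrases in two halves: the first half (mm. 43–48) ends with an imperfect authentic cadence, the second (measures 49-54) with a perfect authentic cadence — a large antecedent–consequent pair, i.e. a double period.
Phrase 3 begins with different material from phrase 1, making it contrasting.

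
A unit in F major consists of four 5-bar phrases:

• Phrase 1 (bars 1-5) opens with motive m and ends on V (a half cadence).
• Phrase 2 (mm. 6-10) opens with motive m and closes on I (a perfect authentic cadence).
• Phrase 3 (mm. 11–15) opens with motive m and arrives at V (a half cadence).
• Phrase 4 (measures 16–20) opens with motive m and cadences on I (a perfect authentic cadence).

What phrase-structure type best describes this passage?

The cadence pattern HC–PAC–HC–PAC is weak–strong twice, and phrases 3–4 restate phrases 1–2: a period heard twice, not a double period (which would end weakly at phrase 2).

repeated period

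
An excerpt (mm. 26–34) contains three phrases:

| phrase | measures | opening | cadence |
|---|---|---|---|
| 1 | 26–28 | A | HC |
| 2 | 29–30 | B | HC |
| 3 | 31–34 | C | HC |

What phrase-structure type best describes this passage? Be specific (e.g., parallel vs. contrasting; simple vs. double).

The final phrase closes with a half cadence, which is not stronger than the preceding half cadence; the 3 phrases lack an overall antecedent–consequent design and so form a phrase group.

phrase group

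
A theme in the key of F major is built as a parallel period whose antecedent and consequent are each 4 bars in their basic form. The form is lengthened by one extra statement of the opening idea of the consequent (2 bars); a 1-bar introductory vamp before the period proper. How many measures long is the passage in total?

Basic parallel period: 4 + 4 = 8 bars.
8 (basic form) + 2 (extra statement) + 1 (introduction) = 11.

11 measures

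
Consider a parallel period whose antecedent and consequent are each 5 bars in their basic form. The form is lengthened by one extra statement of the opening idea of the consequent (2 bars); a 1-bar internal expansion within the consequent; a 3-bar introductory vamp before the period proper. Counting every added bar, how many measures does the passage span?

16 measures

Basic parallel period: 5 + 5 = 10 bars.
10 (basic form) + 2 (extra statement) + 1 (internal expansion) + 3 (introduction) = 16.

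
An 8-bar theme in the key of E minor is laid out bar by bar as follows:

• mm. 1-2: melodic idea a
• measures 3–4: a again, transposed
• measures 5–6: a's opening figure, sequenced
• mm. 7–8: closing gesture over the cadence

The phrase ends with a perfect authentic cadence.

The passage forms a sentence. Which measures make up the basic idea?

The presentation of a sentence is the basic idea (bars 1-2) plus its repetition (mm. 3-4); the basic idea is therefore mm. 1–2.

measures 1–2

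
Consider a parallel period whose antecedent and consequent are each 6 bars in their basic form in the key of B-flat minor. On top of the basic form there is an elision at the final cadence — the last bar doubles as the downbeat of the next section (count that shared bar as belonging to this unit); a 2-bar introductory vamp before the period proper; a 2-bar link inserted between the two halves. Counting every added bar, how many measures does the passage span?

16 measures

Basic parallel period: 6 + 6 = 12 bars.
12 (basic form) + 2 (introduction) + 2 (link) = 16.
The elision shares a bar with the next section but does not change this unit's count.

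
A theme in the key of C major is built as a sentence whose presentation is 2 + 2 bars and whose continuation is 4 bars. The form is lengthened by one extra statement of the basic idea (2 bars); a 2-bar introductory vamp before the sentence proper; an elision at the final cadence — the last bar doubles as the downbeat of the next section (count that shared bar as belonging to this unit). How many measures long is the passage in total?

Basic sentence: 2 + 2 + 4 = 8 bars.
8 (basic form) + 2 (extra statement) + 2 (introduction) = 12.
The elision shares a bar with the next section but does not change this unit's count.

12 measures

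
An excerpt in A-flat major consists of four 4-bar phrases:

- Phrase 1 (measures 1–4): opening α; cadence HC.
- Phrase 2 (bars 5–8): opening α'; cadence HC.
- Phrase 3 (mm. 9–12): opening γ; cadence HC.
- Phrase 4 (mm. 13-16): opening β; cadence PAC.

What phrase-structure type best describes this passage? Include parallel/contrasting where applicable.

Four phrases in two halves: the first half (bars 1–8) ends with a half cadence, the second (measures 9-16) with a perfect authentic cadence — a large antecedent–consequent pair, i.e. a double period.
Phrase 3 begins with different material from phrase 1, making it contrasting.

contrasting double period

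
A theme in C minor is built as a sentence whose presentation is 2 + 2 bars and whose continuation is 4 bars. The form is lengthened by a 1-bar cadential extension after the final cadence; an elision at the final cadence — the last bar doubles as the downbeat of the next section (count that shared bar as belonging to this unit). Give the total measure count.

9 measures

Basic sentence: 2 + 2 + 4 = 8 bars.
8 (basic form) + 1 (cadential extension) = 9.
The elision shares a bar with the next section but does not change this unit's count.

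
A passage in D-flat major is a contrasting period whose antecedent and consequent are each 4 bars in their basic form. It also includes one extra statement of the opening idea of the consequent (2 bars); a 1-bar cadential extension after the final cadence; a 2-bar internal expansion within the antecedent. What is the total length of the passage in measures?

13 measures

Basic contrasting period: 4 + 4 = 8 bars.
8 (basic form) + 2 (extra statement) + 1 (cadential extension) + 2 (internal expansion) = 13.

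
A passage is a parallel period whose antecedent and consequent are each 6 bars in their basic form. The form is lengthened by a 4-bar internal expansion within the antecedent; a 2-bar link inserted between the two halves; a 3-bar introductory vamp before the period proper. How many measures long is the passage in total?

Basic parallel period: 6 + 6 = 12 bars.
12 (basic form) + 4 (internal expansion) + 2 (link) + 3 (introduction) = 21.

21 measures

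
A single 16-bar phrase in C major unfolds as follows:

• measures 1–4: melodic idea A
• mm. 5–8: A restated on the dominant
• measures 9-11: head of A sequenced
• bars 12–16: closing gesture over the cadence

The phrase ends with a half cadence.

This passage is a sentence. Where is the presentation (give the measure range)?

The presentation of a sentence is the basic idea (measures 1-4) plus its repetition (mm. 5–8); the presentation is therefore bars 1-8.

measures 1–8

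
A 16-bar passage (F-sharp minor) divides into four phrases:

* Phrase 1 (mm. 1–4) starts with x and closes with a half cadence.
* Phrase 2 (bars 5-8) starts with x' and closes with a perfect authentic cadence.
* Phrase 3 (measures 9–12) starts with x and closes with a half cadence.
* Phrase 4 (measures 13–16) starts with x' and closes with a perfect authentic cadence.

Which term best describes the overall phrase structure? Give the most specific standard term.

The cadence pattern HC–PAC–HC–PAC is weak–strong twice, and phrases 3–4 restate phrases 1–2: a period heard twice, not a double period (which would end weakly at phrase 2).

repeated period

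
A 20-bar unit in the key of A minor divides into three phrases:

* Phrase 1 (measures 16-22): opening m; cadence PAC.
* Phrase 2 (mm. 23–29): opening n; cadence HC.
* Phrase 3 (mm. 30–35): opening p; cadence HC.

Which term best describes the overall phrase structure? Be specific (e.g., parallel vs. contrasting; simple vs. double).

phrase group

The final phrase closes with a half cadence, which is not stronger than the preceding half cadence; the 3 phrases lack an overall antecedent–consequent design and so form a phrase group.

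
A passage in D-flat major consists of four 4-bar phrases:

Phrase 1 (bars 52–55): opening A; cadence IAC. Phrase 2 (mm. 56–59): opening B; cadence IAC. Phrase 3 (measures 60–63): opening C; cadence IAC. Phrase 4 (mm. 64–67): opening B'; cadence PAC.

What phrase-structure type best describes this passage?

contrasting double period

Four phrases in two halves: the first half (mm. 52–59) ends with an imperfect authentic cadence, the second (mm. 60–67) with a perfect authentic cadence — a large antecedent–consequent pair, i.e. a double period.
Phrase 3 begins with different material from phrase 1, making it contrasting.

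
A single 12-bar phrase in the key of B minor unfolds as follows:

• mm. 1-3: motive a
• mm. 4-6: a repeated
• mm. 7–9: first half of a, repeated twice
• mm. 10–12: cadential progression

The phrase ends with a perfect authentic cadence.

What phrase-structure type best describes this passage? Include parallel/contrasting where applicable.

sentence

Basic idea (bars 1–3) + its repetition (mm. 4–6) form the presentation; fragmentation and cadence (measures 7-12) form the continuation — the 12-bar whole is a sentence.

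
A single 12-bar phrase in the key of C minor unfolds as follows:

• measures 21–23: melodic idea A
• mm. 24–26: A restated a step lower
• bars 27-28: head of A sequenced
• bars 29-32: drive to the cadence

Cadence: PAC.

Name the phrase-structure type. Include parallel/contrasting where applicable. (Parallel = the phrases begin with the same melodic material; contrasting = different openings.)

sentence

Basic idea (mm. 21–23) + its repetition (mm. 24–26) form the presentation; fragmentation and cadence (mm. 27–32) form the continuation — the 12-bar whole is a sentence.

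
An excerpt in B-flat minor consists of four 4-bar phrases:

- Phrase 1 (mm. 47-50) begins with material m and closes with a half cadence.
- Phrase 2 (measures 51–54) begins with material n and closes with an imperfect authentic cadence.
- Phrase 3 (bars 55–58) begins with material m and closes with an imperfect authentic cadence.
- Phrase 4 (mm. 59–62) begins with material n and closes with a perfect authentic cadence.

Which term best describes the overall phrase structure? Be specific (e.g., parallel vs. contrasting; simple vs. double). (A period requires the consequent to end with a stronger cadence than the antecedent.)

parallel double period

Four phrases in two halves: the first half (mm. 47–54) ends with an imperfect authentic cadence, the second (mm. 55-62) with a perfect authentic cadence — a large antecedent–consequent pair, i.e. a double period.
Phrase 3 begins with the same material as phrase 1, making it parallel.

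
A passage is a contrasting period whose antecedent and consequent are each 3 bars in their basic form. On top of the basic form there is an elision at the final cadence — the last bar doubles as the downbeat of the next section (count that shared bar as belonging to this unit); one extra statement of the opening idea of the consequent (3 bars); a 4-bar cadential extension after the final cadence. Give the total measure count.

13 measures

Basic contrasting period: 3 + 3 = 6 bars.
6 (basic form) + 3 (extra statement) + 4 (cadential extension) = 13.
The elision shares a bar with the next section but does not change this unit's count.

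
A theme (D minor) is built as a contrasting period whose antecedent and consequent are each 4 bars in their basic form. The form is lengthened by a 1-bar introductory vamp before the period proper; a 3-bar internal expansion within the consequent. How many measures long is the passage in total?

12 measures

Basic contrasting period: 4 + 4 = 8 bars.
8 (basic form) + 1 (introduction) + 3 (internal expansion) = 12.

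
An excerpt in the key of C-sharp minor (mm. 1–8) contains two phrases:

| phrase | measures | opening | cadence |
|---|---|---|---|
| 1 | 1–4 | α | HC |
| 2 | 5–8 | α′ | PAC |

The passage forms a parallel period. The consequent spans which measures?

The antecedent is the phrase ending with the weaker cadence (half cadence, phrase 1) and the consequent the one ending more conclusively (perfect authentic cadence, phrase 2); the consequent is measures 5–8.

measures 5–8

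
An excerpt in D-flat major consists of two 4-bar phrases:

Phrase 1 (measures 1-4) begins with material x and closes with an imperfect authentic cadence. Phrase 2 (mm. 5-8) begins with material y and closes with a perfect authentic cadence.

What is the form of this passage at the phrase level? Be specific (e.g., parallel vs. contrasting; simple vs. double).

Phrase 1 ends with an imperfect authentic cadence (weaker) and phrase 2 with a perfect authentic cadence (stronger): antecedent + consequent = a period.
The two phrases open with different material (x / y), so the period is contrasting.

contrasting period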